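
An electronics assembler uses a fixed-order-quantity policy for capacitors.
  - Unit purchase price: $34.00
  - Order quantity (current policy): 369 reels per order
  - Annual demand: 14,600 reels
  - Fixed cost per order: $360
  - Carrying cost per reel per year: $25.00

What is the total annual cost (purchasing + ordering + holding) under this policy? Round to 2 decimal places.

$515,256.40

Orders/yr = 14,600/369 = 39.566; ordering cost = 39.566 × $360 = $14,243.90
Average inventory = 369/2 = 184.5; holding cost = 184.5 × $25 = $4,612.50
Purchase cost = D·C = 14,600 × 34 = $496,400.00
Total = $14,243.90 + $4,612.50 + $496,400.00 = $515,256.40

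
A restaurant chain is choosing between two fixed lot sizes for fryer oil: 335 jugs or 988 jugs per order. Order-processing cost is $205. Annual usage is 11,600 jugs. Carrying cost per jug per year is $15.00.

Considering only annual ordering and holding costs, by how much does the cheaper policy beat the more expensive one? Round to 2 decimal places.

TC(Q) = (D/Q)S + (Q/2)H
TC(335) = (11,600/335)×205 + (335/2)×15 = $9,611.01
TC(988) = (11,600/988)×205 + (988/2)×15 = $9,816.88
|ΔTC| = |$9,611.01 − $9,816.88| = $205.88

$205.88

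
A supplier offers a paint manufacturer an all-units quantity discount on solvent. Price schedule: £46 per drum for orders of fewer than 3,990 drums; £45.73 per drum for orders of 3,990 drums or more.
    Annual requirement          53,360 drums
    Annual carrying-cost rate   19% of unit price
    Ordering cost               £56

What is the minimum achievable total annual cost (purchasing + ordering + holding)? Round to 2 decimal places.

£2,458,235.67

H₁ = 19%×£46 = £8.7400;  H₂ = 19%×£45.73 = £8.6887
EOQ₁ = √(2×53,360×56/8.7400) = 826.92  (< 3,990, feasible at tier 1)
EOQ₂ = √(2×53,360×56/8.6887) = 829.35  (< 3,990 → use Q = 3,990 at tier-2 price)
TC(tier 1 (EOQ₁), Q≈826.9) = £2,461,787.24
TC(tier 2, Q≈3,990.0) = £2,458,235.67
Minimum at tier 2: £2,458,235.67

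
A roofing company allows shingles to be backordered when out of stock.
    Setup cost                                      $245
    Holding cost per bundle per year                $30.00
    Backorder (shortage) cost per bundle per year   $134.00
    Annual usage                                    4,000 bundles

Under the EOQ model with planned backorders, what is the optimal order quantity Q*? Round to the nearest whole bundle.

Q* = √(2DS/H) · √((H + b)/b)
   = √(2 × 4,000 × 245 / 30) · √((30 + 134) / 134)
   = 255.604 × 1.1063 ≈ 282.77

283 bundles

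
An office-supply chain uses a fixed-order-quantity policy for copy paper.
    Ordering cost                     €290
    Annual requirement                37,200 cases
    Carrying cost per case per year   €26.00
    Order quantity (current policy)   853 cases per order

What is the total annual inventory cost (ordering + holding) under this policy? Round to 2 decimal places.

€23,736.13

Ordering: D/Q × S = 37,200/853 × €290 = €12,647.13
Holding:  Q/2 × H = 853/2 × €26 = €11,089.00
Total = €12,647.13 + €11,089.00 = €23,736.13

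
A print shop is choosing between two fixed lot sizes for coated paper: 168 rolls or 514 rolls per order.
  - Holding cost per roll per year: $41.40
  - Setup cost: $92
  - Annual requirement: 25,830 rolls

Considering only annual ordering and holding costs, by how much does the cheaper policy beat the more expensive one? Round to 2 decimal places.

For each Q, cost = (D/Q)·S + (Q/2)·H.
TC(168) = (25,830/168)×92 + (168/2)×41.4 = $17,622.60
TC(514) = (25,830/514)×92 + (514/2)×41.4 = $15,263.07
Cheaper: Q = 514.  Difference = $2,359.53

$2,359.53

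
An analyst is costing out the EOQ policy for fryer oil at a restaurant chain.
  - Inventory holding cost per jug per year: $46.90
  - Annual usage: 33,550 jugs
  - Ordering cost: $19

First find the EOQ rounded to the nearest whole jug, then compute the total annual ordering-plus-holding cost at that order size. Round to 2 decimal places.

Q* = √(2·D·S / H) = √(2·33,550·19 / 46.9) = √27,183.4 ≈ 164.87 → Q = 165 jugs
Annual ordering cost = (D/Q)·S = (33,550/165) × 19 = $3,863.33
Annual holding cost  = (Q/2)·H = (165/2) × 46.9 = $3,869.25
Total = $3,863.33 + $3,869.25 = $7,732.58

$7,732.58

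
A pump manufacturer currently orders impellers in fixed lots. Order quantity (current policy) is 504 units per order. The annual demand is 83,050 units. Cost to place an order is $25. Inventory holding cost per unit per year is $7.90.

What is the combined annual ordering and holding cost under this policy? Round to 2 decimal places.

$6,110.34

Annual ordering cost = (D/Q)·S = (83,050/504) × 25 = $4,119.54
Annual holding cost  = (Q/2)·H = (504/2) × 7.9 = $1,990.80
Total = $4,119.54 + $1,990.80 = $6,110.34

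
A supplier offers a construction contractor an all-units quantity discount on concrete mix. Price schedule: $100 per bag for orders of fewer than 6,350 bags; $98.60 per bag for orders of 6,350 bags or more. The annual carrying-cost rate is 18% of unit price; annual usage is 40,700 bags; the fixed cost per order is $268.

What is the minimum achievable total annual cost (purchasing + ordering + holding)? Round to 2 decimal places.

$4,071,087.63

H₁ = 18%×$100 = $18.0000;  H₂ = 18%×$98.60 = $17.7480
EOQ₁ = √(2×40,700×268/18.0000) = 1,100.89  (< 6,350, feasible at tier 1)
EOQ₂ = √(2×40,700×268/17.7480) = 1,108.68  (< 6,350 → use Q = 6,350 at tier-2 price)
TC(tier 1 (EOQ₁), Q≈1,100.9) = $4,089,815.99
TC(tier 2, Q≈6,350.0) = $4,071,087.63
Minimum at tier 2: $4,071,087.63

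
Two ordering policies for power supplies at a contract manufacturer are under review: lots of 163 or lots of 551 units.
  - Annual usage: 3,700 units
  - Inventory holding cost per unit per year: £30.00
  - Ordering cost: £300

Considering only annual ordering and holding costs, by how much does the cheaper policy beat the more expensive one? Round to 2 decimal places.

TC(Q) = (D/Q)S + (Q/2)H
TC(163) = (3,700/163)×300 + (163/2)×30 = £9,254.82
TC(551) = (3,700/551)×300 + (551/2)×30 = £10,279.52
|ΔTC| = |£9,254.82 − £10,279.52| = £1,024.70

£1,024.70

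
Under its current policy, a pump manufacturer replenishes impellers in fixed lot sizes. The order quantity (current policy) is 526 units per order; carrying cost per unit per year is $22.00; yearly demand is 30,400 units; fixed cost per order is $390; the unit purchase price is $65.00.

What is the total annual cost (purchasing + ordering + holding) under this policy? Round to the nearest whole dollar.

$2,004,326

Annual ordering cost = (D/Q)·S = (30,400/526) × 390 = $22,539.92
Annual holding cost  = (Q/2)·H = (526/2) × 22 = $5,786.00
Purchase cost = D·C = 30,400 × 65 = $1,976,000.00
Total = $22,539.92 + $5,786.00 + $1,976,000.00 = $2,004,325.92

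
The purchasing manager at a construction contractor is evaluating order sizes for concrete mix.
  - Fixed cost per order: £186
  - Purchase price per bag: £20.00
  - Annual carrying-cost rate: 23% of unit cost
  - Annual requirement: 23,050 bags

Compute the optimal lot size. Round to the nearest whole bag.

1,365 bags

H = i·C = 0.23 × £20 = £4.6000 per bag-year
Optimal lot size Q* = (2 × 23,050 × £186 / £4.6)^½ ≈ 1,365.30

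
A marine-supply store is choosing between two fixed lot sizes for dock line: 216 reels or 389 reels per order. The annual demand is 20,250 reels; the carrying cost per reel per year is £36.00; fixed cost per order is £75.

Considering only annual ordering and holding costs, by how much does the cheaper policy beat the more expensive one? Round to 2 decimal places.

£13.01

TC(Q) = (D/Q)S + (Q/2)H
TC(216) = (20,250/216)×75 + (216/2)×36 = £10,919.25
TC(389) = (20,250/389)×75 + (389/2)×36 = £10,906.24
Cheaper: Q = 389.  Difference = £13.01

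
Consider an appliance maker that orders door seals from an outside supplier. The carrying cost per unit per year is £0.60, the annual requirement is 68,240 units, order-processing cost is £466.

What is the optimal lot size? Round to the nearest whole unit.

2DS/H = 2·68,240·466/0.6 = 105,999,466.67
EOQ = √105,999,466.67 ≈ 10,295.60

10,296 units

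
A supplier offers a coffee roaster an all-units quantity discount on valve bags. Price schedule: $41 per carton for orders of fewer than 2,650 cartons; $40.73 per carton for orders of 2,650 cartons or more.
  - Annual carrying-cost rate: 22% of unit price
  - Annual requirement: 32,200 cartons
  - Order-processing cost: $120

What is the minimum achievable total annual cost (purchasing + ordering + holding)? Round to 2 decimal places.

H₁ = 22%×$41 = $9.0200;  H₂ = 22%×$40.73 = $8.9606
EOQ₁ = √(2×32,200×120/9.0200) = 925.61  (< 2,650, feasible at tier 1)
EOQ₂ = √(2×32,200×120/8.9606) = 928.68  (< 2,650 → use Q = 2,650 at tier-2 price)
TC(tier 1 (EOQ₁), Q≈925.6) = $1,328,549.05
TC(tier 2, Q≈2,650.0) = $1,324,836.91
Minimum at tier 2: $1,324,836.91

$1,324,836.91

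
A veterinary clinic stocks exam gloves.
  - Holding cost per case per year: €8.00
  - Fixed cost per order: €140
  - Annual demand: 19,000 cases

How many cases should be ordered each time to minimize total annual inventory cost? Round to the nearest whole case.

Q* = √(2·D·S / H) = √(2·19,000·140 / 8) = √665,000.0 ≈ 815.48

815 cases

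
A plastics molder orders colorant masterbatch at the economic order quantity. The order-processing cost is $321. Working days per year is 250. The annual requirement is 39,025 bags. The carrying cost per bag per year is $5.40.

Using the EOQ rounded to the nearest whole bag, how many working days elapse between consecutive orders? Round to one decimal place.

13.8 days

EOQ = √(2DS/H) = √(2 × 39,025 × 321 / 5.4)
    = √(4,639,638.89) ≈ 2,153.98 → Q = 2,154 bags
Cycle time = (working days × Q)/D = (250 × 2,154) / 39,025 = 13.799 days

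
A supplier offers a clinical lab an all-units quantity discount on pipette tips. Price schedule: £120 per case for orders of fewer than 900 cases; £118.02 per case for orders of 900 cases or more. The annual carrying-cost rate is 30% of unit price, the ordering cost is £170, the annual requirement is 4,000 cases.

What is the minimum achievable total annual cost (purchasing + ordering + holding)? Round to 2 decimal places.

H₁ = 30%×£120 = £36.0000;  H₂ = 30%×£118.02 = £35.4060
EOQ₁ = √(2×4,000×170/36.0000) = 194.37  (< 900, feasible at tier 1)
EOQ₂ = √(2×4,000×170/35.4060) = 195.99  (< 900 → use Q = 900 at tier-2 price)
TC(tier 1 (EOQ₁), Q≈194.4) = £486,997.14
TC(tier 2, Q≈900.0) = £488,768.26
Minimum at tier 1 (EOQ₁): £486,997.14

£486,997.14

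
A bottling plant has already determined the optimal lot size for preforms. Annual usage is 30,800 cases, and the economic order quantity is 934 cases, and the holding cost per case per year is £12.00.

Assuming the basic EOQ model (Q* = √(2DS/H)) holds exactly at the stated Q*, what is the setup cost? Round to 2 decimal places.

£169.94

From Q* = √(2DS/H) ⇒ Q*² = 2DS/H.
S = Q²H / (2D) = 934² × 12 / (2 × 30,800) = 169.9395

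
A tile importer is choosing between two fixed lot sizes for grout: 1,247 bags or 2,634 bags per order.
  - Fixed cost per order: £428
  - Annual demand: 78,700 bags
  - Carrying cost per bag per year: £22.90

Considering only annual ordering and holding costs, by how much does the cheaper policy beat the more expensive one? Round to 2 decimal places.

£1,657.44

Annual cost at Q: ordering D·S/Q plus holding Q·H/2.
TC(1,247) = (78,700/1,247)×428 + (1,247/2)×22.9 = £41,289.86
TC(2,634) = (78,700/2,634)×428 + (2,634/2)×22.9 = £42,947.30
Cheaper: Q = 1,247.  Difference = £1,657.44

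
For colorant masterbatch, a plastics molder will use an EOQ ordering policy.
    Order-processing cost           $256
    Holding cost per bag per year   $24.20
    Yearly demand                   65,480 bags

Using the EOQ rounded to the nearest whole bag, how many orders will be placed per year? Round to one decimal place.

55.6 orders per year

Optimal lot size Q* = (2 × 65,480 × $256 / $24.2)^½ ≈ 1,177.01 → Q = 1,177
N = D/Q = 65,480/1,177 ≈ 55.633 orders/yr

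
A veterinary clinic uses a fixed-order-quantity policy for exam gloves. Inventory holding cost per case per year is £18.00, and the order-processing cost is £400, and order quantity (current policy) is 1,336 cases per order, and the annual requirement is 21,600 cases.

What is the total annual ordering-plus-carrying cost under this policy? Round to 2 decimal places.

£18,491.07

Ordering: D/Q × S = 21,600/1,336 × £400 = £6,467.07
Holding:  Q/2 × H = 1,336/2 × £18 = £12,024.00
Total = £6,467.07 + £12,024.00 = £18,491.07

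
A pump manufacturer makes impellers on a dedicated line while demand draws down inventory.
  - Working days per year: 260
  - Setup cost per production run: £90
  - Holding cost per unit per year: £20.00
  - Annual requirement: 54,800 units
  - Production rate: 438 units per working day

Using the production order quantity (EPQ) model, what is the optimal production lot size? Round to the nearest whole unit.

975 units

Daily demand d = 54,800/260 = 210.769; p = 438; 1 − d/p = 0.51879
EPQ = √(2DS / (H(1 − d/p)))
    = √(2 × 54,800 × 90 / (20 × 0.51879)) ≈ 975.02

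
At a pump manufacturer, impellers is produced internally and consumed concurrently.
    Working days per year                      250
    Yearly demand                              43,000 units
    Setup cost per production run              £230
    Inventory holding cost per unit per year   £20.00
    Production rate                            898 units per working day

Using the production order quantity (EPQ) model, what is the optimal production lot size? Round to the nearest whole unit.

Daily demand d = 43,000/250 = 172.000; p = 898; 1 − d/p = 0.80846
EPQ = √(2DS / (H(1 − d/p)))
    = √(2 × 43,000 × 230 / (20 × 0.80846)) ≈ 1,106.03

1,106 units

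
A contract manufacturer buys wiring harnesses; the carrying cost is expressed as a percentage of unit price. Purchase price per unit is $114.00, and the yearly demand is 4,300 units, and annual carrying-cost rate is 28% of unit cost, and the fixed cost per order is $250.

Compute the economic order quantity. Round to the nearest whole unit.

260 units

Holding cost per unit per year: H = 28% × $114 = $31.9200
Optimal lot size Q* = (2 × 4,300 × $250 / $31.92)^½ ≈ 259.53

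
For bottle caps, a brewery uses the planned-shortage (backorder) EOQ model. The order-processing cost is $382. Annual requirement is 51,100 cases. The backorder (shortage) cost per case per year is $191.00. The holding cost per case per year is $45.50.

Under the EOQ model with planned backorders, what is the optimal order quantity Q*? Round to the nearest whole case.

Q* = √(2DS/H) · √((H + b)/b)
   = √(2 × 51,100 × 382 / 45.5) · √((45.5 + 191) / 191)
   = 926.300 × 1.1128 ≈ 1,030.74

1,031 cases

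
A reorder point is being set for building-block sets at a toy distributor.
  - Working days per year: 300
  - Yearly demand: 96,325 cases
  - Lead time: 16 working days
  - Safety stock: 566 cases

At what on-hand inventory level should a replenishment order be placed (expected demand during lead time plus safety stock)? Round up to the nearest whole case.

Daily demand d = 96,325 / 300 = 321.083 cases/day
Demand during lead time = 321.083 × 16 = 5,137.33
Reorder point = 5,137.33 + 566 = 5,703.33 → round up

5,704 cases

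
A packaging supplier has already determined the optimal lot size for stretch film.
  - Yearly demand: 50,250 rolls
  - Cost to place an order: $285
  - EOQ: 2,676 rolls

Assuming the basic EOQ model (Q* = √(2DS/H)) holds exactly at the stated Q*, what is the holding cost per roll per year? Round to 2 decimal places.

$4.00

From Q* = √(2DS/H) ⇒ Q*² = 2DS/H.
H = 2DS / Q² = 2 × 50,250 × 285 / 2,676² = 3.9998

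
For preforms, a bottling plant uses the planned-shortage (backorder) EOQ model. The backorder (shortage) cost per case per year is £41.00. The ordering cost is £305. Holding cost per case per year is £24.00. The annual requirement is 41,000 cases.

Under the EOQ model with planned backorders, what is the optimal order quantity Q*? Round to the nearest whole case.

Q* = √(2DS/H) · √((H + b)/b)
   = √(2 × 41,000 × 305 / 24) · √((24 + 41) / 41)
   = 1,020.825 × 1.2591 ≈ 1,285.33

1,285 cases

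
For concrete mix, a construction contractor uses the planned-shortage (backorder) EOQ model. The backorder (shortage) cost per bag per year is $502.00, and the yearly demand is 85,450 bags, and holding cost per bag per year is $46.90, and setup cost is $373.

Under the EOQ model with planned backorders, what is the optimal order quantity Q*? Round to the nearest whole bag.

Basic EOQ = √(2·85,450·373/46.9) = 1,165.840
Backorder adjustment √((H+b)/b) = √((46.9+502)/502) = 1.0457
Q* = 1,165.840 × 1.0457 ≈ 1,219.08

1,219 bags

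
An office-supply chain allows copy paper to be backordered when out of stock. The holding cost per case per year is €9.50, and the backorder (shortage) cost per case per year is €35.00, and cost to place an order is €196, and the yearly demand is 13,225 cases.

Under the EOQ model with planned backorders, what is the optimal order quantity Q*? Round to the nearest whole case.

833 cases

Q* = √(2DS/H) · √((H + b)/b)
   = √(2 × 13,225 × 196 / 9.5) · √((9.5 + 35) / 35)
   = 738.719 × 1.1276 ≈ 832.96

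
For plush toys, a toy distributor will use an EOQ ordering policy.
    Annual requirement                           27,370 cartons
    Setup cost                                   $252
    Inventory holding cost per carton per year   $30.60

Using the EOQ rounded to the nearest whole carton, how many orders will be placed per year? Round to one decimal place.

40.8 orders per year

2DS/H = 2·27,370·252/30.6 = 450,800.00
EOQ = √450,800.00 ≈ 671.42 → Q = 671
Orders per year = D/Q = 27,370 / 671 = 40.790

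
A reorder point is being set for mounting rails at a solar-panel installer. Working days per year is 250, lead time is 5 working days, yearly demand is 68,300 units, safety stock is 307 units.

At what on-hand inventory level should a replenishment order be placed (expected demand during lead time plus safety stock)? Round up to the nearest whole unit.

Daily demand d = 68,300 / 250 = 273.200 units/day
Demand during lead time = 273.200 × 5 = 1,366.00
Reorder point = 1,366.00 + 307 = 1,673.00 → round up

1,673 units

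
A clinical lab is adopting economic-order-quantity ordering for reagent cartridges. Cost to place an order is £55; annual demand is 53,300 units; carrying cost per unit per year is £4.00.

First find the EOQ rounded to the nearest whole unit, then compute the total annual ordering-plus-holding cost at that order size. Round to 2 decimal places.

£4,842.73

Q* = √(2·D·S / H) = √(2·53,300·55 / 4) = √1,465,750.0 ≈ 1,210.68 → Q = 1,211 units
Ordering: D/Q × S = 53,300/1,211 × £55 = £2,420.73
Holding:  Q/2 × H = 1,211/2 × £4 = £2,422.00
Total = £2,420.73 + £2,422.00 = £4,842.73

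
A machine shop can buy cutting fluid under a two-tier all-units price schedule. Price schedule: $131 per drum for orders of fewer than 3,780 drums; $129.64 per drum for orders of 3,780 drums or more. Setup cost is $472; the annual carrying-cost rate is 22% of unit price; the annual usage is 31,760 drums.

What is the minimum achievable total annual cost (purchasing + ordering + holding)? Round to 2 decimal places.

$4,175,236.51

H₁ = 22%×$131 = $28.8200;  H₂ = 22%×$129.64 = $28.5208
EOQ₁ = √(2×31,760×472/28.8200) = 1,019.95  (< 3,780, feasible at tier 1)
EOQ₂ = √(2×31,760×472/28.5208) = 1,025.29  (< 3,780 → use Q = 3,780 at tier-2 price)
TC(tier 1 (EOQ₁), Q≈1,020.0) = $4,189,954.98
TC(tier 2, Q≈3,780.0) = $4,175,236.51
Minimum at tier 2: $4,175,236.51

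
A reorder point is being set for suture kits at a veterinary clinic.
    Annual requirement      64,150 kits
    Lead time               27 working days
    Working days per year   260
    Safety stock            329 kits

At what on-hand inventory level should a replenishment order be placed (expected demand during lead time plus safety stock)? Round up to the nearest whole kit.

6,991 kits

Daily demand d = 64,150 / 260 = 246.731 kits/day
Demand during lead time = 246.731 × 27 = 6,661.73
Reorder point = 6,661.73 + 329 = 6,990.73 → round up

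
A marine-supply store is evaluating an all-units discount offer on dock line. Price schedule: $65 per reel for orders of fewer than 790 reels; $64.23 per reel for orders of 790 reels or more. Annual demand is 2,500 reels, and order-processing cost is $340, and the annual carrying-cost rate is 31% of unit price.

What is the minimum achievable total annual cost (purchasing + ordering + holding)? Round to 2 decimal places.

$168,352.78

H₁ = 31%×$65 = $20.1500;  H₂ = 31%×$64.23 = $19.9113
EOQ₁ = √(2×2,500×340/20.1500) = 290.46  (< 790, feasible at tier 1)
EOQ₂ = √(2×2,500×340/19.9113) = 292.20  (< 790 → use Q = 790 at tier-2 price)
TC(tier 1 (EOQ₁), Q≈290.5) = $168,352.78
TC(tier 2, Q≈790.0) = $169,515.91
Minimum at tier 1 (EOQ₁): $168,352.78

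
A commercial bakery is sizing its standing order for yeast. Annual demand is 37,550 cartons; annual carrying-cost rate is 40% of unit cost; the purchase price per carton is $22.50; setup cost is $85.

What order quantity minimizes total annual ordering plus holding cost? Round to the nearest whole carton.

H = i·C = 0.4 × $22.5 = $9.0000 per carton-year
EOQ = √(2DS/H) = √(2 × 37,550 × 85 / 9)
    = √(709,277.78) ≈ 842.19

842 cartons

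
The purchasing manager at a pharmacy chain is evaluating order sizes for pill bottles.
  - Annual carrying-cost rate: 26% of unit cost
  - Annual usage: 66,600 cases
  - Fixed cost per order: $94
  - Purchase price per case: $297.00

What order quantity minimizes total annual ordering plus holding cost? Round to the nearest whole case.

Holding cost per case per year: H = 26% × $297 = $77.2200
Q* = √(2·D·S / H) = √(2·66,600·94 / 77.22) = √162,144.5 ≈ 402.67

403 cases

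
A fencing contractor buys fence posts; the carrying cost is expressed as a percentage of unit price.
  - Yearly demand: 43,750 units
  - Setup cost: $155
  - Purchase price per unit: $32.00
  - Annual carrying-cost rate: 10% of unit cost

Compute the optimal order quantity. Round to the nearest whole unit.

Holding cost per unit per year: H = 10% × $32 = $3.2000
Optimal lot size Q* = (2 × 43,750 × $155 / $3.2)^½ ≈ 2,058.71

2,059 units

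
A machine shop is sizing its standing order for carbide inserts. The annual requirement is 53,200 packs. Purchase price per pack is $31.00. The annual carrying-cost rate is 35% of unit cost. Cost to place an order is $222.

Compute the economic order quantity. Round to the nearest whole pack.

1,475 packs

H = i·C = 0.35 × $31 = $10.8500 per pack-year
EOQ = √(2DS/H) = √(2 × 53,200 × 222 / 10.85)
    = √(2,177,032.26) ≈ 1,475.48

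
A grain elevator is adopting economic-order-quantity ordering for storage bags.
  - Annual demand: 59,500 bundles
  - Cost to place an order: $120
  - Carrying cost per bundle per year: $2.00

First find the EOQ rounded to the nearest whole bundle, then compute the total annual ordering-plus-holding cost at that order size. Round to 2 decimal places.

$5,344.16

Optimal lot size Q* = (2 × 59,500 × $120 / $2)^½ ≈ 2,672.08 → Q = 2,672 bundles
Orders/yr = 59,500/2,672 = 22.268; ordering cost = 22.268 × $120 = $2,672.16
Average inventory = 2,672/2 = 1336; holding cost = 1336 × $2 = $2,672.00
Total = $2,672.16 + $2,672.00 = $5,344.16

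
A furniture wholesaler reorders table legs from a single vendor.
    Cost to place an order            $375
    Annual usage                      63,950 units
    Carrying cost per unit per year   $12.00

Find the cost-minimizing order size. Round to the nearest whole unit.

1,999 units

Q* = √(2·D·S / H) = √(2·63,950·375 / 12) = √3,996,875.0 ≈ 1,999.22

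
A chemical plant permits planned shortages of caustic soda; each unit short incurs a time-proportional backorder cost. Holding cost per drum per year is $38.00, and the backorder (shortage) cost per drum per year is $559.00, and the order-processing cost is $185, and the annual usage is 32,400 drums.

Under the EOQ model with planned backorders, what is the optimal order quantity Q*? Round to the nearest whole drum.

Q* = √(2DS/H) · √((H + b)/b)
   = √(2 × 32,400 × 185 / 38) · √((38 + 559) / 559)
   = 561.670 × 1.0334 ≈ 580.45

580 drums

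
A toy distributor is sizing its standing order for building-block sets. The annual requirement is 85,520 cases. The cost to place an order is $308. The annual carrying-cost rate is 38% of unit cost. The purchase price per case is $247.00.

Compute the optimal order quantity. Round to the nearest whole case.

Carrying cost H = $247 × 38% = $93.8600/case/yr
2DS/H = 2·85,520·308/93.86 = 561,264.86
EOQ = √561,264.86 ≈ 749.18

749 cases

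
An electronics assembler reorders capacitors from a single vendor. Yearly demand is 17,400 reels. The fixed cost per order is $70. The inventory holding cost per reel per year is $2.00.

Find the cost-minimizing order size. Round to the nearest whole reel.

2DS/H = 2·17,400·70/2 = 1,218,000.00
EOQ = √1,218,000.00 ≈ 1,103.63

1,104 reels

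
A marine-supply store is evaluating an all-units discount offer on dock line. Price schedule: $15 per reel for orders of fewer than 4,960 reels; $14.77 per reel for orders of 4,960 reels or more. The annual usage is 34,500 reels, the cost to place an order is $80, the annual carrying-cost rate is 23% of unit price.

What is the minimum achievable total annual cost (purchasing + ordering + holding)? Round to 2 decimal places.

$518,546.26

H₁ = 23%×$15 = $3.4500;  H₂ = 23%×$14.77 = $3.3971
EOQ₁ = √(2×34,500×80/3.4500) = 1,264.91  (< 4,960, feasible at tier 1)
EOQ₂ = √(2×34,500×80/3.3971) = 1,274.72  (< 4,960 → use Q = 4,960 at tier-2 price)
TC(tier 1 (EOQ₁), Q≈1,264.9) = $521,863.94
TC(tier 2, Q≈4,960.0) = $518,546.26
Minimum at tier 2: $518,546.26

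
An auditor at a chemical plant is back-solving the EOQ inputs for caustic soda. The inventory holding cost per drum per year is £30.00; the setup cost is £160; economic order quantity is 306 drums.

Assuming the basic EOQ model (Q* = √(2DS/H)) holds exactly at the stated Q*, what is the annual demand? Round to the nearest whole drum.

8,778 drums per year

EOQ relation: Q² = 2DS/H, so rearrange for the unknown.
D = Q²H / (2S) = 306² × 30 / (2 × 160) = 8,778.38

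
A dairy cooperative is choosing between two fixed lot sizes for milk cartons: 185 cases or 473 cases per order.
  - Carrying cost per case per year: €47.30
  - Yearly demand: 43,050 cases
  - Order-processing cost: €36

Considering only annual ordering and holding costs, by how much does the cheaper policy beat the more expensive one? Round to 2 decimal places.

Annual cost at Q: ordering D·S/Q plus holding Q·H/2.
TC(185) = (43,050/185)×36 + (185/2)×47.3 = €12,752.55
TC(473) = (43,050/473)×36 + (473/2)×47.3 = €14,462.98
Lots of 185 are cheaper by €1,710.44.

€1,710.44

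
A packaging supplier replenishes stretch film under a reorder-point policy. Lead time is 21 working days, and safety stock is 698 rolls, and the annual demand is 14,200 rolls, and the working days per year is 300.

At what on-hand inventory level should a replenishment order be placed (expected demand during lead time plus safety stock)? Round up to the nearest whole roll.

Daily demand d = 14,200 / 300 = 47.333 rolls/day
Demand during lead time = 47.333 × 21 = 994.00
Reorder point = 994.00 + 698 = 1,692.00 → round up

1,692 rolls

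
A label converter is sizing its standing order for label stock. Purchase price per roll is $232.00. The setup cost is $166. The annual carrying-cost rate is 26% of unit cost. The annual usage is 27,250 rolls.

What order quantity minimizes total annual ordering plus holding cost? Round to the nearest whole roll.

387 rolls

Carrying cost H = $232 × 26% = $60.3200/roll/yr
Optimal lot size Q* = (2 × 27,250 × $166 / $60.32)^½ ≈ 387.28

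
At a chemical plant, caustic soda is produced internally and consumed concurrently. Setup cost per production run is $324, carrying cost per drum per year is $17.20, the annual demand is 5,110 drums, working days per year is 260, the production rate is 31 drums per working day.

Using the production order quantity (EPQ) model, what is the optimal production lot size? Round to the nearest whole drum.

d = 5,110/260 = 19.6538 drums/day;  effective holding cost H(1 − d/p) = 17.2·(1 − 19.6538/31) = 6.29529
Q* = √(2DS / H_eff) = √(2·5,110·324 / 6.29529) ≈ 725.25

725 drums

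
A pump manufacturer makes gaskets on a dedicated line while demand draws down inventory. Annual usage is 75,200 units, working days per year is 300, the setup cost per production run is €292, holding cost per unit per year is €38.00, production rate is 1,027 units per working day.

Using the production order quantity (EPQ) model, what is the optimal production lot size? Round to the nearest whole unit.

1,236 units

Daily demand d = 75,200/300 = 250.667; p = 1027; 1 − d/p = 0.75592
EPQ = √(2DS / (H(1 − d/p)))
    = √(2 × 75,200 × 292 / (38 × 0.75592)) ≈ 1,236.47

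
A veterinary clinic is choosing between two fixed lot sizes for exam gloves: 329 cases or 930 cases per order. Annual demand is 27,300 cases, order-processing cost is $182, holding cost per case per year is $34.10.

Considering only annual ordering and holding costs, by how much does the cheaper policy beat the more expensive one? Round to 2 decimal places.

TC(Q) = (D/Q)S + (Q/2)H
TC(329) = (27,300/329)×182 + (329/2)×34.1 = $20,711.58
TC(930) = (27,300/930)×182 + (930/2)×34.1 = $21,199.08
|ΔTC| = |$20,711.58 − $21,199.08| = $487.50

$487.50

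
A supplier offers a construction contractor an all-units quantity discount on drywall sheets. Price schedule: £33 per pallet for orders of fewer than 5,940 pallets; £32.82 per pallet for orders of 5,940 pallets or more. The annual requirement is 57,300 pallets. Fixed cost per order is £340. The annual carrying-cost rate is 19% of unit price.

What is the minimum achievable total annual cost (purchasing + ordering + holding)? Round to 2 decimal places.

£1,902,386.12

H₁ = 19%×£33 = £6.2700;  H₂ = 19%×£32.82 = £6.2358
EOQ₁ = √(2×57,300×340/6.2700) = 2,492.86  (< 5,940, feasible at tier 1)
EOQ₂ = √(2×57,300×340/6.2358) = 2,499.69  (< 5,940 → use Q = 5,940 at tier-2 price)
TC(tier 1 (EOQ₁), Q≈2,492.9) = £1,906,530.24
TC(tier 2, Q≈5,940.0) = £1,902,386.12
Minimum at tier 2: £1,902,386.12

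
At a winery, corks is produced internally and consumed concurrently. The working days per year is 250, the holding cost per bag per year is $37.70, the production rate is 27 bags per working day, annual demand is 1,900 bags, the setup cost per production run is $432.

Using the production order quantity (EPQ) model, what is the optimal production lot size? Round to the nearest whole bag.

246 bags

d = 1,900/250 = 7.6000 bags/day;  effective holding cost H(1 − d/p) = 37.7·(1 − 7.6000/27) = 27.08815
Q* = √(2DS / H_eff) = √(2·1,900·432 / 27.08815) ≈ 246.18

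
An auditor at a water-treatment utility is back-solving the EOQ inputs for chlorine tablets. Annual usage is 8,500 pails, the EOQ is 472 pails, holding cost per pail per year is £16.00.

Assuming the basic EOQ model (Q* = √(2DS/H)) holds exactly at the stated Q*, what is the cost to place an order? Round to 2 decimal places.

EOQ relation: Q² = 2DS/H, so rearrange for the unknown.
S = Q²H / (2D) = 472² × 16 / (2 × 8,500) = 209.6791

£209.68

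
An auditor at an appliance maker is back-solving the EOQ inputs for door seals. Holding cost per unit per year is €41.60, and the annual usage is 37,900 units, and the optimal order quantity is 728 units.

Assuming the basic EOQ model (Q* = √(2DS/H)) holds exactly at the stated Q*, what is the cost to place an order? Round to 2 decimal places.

Since Q* = (2DS/H)^½, squaring gives Q*²·H = 2DS.
S = Q²H / (2D) = 728² × 41.6 / (2 × 37,900) = 290.8619

€290.86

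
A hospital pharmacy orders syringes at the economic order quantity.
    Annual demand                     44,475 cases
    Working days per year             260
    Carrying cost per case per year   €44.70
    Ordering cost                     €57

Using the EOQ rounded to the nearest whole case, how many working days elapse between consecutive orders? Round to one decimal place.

2.0 days

Optimal lot size Q* = (2 × 44,475 × €57 / €44.7)^½ ≈ 336.79 → Q = 337 cases
T = Q/D × 260 days = 337/44,475 × 260 = 1.970 days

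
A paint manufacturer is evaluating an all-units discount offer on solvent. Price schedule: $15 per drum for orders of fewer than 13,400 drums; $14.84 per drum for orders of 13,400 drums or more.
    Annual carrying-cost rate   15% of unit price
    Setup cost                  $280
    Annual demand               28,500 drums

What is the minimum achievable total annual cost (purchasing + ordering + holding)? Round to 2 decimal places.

H₁ = 15%×$15 = $2.2500;  H₂ = 15%×$14.84 = $2.2260
EOQ₁ = √(2×28,500×280/2.2500) = 2,663.33  (< 13,400, feasible at tier 1)
EOQ₂ = √(2×28,500×280/2.2260) = 2,677.65  (< 13,400 → use Q = 13,400 at tier-2 price)
TC(tier 1 (EOQ₁), Q≈2,663.3) = $433,492.50
TC(tier 2, Q≈13,400.0) = $438,449.72
Minimum at tier 1 (EOQ₁): $433,492.50

$433,492.50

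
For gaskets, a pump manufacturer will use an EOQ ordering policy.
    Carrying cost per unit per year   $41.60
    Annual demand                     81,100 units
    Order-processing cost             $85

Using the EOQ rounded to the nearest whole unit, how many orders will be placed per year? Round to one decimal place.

EOQ = √(2DS/H) = √(2 × 81,100 × 85 / 41.6)
    = √(331,418.27) ≈ 575.69 → Q = 576
Orders per year = D/Q = 81,100 / 576 = 140.799

140.8 orders per year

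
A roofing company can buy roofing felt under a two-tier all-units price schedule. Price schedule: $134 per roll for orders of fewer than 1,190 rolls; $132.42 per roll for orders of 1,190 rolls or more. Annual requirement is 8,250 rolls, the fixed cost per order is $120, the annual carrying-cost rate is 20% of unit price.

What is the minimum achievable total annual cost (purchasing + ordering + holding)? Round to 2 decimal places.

H₁ = 20%×$134 = $26.8000;  H₂ = 20%×$132.42 = $26.4840
EOQ₁ = √(2×8,250×120/26.8000) = 271.81  (< 1,190, feasible at tier 1)
EOQ₂ = √(2×8,250×120/26.4840) = 273.43  (< 1,190 → use Q = 1,190 at tier-2 price)
TC(tier 1 (EOQ₁), Q≈271.8) = $1,112,784.50
TC(tier 2, Q≈1,190.0) = $1,109,054.91
Minimum at tier 2: $1,109,054.91

$1,109,054.91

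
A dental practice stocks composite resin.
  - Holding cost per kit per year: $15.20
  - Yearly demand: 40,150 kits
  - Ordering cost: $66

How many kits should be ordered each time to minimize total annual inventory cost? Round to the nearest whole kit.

590 kits

2DS/H = 2·40,150·66/15.2 = 348,671.05
EOQ = √348,671.05 ≈ 590.48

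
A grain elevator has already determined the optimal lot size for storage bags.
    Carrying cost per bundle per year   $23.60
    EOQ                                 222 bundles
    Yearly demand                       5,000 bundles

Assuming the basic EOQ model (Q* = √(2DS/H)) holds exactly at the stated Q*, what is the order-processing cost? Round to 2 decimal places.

EOQ relation: Q² = 2DS/H, so rearrange for the unknown.
S = Q²H / (2D) = 222² × 23.6 / (2 × 5,000) = 116.3102

$116.31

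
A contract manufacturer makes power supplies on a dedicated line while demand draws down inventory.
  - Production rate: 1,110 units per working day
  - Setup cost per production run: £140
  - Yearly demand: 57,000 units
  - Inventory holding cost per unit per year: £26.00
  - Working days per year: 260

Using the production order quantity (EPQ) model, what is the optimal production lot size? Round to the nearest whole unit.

875 units

d = 57,000/260 = 219.2308 units/day;  effective holding cost H(1 − d/p) = 26·(1 − 219.2308/1110) = 20.86486
Q* = √(2DS / H_eff) = √(2·57,000·140 / 20.86486) ≈ 874.60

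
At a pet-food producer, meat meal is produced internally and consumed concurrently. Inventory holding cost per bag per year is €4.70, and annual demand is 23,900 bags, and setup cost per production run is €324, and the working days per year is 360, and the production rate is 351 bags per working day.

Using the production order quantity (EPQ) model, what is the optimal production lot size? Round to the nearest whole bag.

Daily demand d = 23,900/360 = 66.389; p = 351; 1 − d/p = 0.81086
EPQ = √(2DS / (H(1 − d/p)))
    = √(2 × 23,900 × 324 / (4.7 × 0.81086)) ≈ 2,015.88

2,016 bags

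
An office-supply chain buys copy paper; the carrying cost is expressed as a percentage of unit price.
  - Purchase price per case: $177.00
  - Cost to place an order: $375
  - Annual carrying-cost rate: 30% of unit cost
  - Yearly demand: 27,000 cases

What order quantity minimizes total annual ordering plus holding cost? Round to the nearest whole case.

Holding cost per case per year: H = 30% × $177 = $53.1000
Optimal lot size Q* = (2 × 27,000 × $375 / $53.1)^½ ≈ 617.54

618 cases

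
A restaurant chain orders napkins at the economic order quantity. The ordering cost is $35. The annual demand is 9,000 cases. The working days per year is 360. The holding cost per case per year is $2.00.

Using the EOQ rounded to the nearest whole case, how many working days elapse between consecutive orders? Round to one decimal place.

22.4 days

2DS/H = 2·9,000·35/2 = 315,000.00
EOQ = √315,000.00 ≈ 561.25 → Q = 561 cases
T = Q/D × 360 days = 561/9,000 × 360 = 22.440 days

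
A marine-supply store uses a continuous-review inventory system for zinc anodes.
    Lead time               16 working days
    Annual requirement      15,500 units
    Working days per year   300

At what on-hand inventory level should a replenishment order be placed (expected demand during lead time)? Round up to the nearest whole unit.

827 units

Daily demand d = 15,500 / 300 = 51.667 units/day
Demand during lead time = 51.667 × 16 = 826.67
Reorder point = 826.67 → round up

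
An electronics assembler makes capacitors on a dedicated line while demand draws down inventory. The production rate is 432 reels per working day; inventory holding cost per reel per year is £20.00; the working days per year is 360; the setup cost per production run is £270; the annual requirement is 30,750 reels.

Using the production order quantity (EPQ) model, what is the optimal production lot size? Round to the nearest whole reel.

1,017 reels

Daily demand d = 30,750/360 = 85.417; p = 432; 1 − d/p = 0.80228
EPQ = √(2DS / (H(1 − d/p)))
    = √(2 × 30,750 × 270 / (20 × 0.80228)) ≈ 1,017.28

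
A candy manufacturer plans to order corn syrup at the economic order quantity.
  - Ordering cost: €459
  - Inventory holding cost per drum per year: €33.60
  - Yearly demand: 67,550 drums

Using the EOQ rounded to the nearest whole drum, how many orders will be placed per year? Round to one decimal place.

2DS/H = 2·67,550·459/33.6 = 1,845,562.50
EOQ = √1,845,562.50 ≈ 1,358.51 → Q = 1,359
N = D/Q = 67,550/1,359 ≈ 49.706 orders/yr

49.7 orders per year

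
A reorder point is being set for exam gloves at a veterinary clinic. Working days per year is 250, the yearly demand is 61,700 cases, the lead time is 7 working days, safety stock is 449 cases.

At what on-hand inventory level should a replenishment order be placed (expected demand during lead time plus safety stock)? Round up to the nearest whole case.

Daily demand d = 61,700 / 250 = 246.800 cases/day
Demand during lead time = 246.800 × 7 = 1,727.60
Reorder point = 1,727.60 + 449 = 2,176.60 → round up

2,177 cases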